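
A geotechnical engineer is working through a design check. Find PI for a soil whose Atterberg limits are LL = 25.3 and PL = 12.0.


Using PI = LL - PL
PI = 25.3 - 12.0
PI = 13.3


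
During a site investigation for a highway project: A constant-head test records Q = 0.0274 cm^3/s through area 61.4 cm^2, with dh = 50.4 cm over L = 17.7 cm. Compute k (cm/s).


Compute hydraulic gradient:
i = dh / L = 50.4 / 17.7 = 2.84746
Then apply Darcy's law:
k = Q / (A * i)
k = 0.0274 / (61.4 * 2.84746)
k = 0.0274 / 174.834
k = 0.000157 cm/s


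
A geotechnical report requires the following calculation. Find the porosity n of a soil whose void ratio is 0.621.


Result: 0.3831

Derivation:
Using the relation n = e / (1 + e)
n = 0.621 / (1 + 0.621)
n = 0.621 / 1.621
n = 0.3831


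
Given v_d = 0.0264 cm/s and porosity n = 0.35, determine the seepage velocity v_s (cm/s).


Using v_s = v_d / n
v_s = 0.0264 / 0.35
v_s = 0.07543 cm/s


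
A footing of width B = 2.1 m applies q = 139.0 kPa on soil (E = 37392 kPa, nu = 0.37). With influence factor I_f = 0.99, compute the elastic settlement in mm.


Result: 6.67 mm

Derivation:
Using Se = q * B * (1 - nu^2) * I_f / E
1 - nu^2 = 1 - 0.37^2 = 0.8631
Se = 139.0 * 2.1 * 0.8631 * 0.99 / 37392
Se = 0.006670 m
Convert to mm: Se = 0.006670 * 1000 = 6.67 mm


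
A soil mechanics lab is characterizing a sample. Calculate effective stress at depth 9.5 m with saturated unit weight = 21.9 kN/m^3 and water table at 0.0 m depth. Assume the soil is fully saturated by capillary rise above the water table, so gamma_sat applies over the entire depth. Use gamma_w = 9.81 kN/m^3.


Total stress = gamma_sat * depth
sigma = 21.9 * 9.5 = 208.05 kPa
Pore water pressure u = gamma_w * (depth - d_wt)
u = 9.81 * (9.5 - 0.0) = 93.195 kPa
Effective stress = sigma - u
sigma' = 208.05 - 93.195 = 114.86 kPa


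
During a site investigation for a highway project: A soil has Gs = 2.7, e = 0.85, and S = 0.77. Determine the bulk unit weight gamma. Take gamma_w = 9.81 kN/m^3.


Result: 17.788 kN/m^3

Derivation:
Using gamma = gamma_w * (Gs + S*e) / (1 + e)
Numerator: Gs + S*e = 2.7 + 0.77*0.85 = 3.3545
Denominator: 1 + e = 1 + 0.85 = 1.85
gamma = 9.81 * 3.3545 / 1.85
gamma = 17.788 kN/m^3


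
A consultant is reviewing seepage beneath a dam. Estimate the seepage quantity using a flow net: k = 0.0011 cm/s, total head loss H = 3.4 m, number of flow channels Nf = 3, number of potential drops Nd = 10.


Convert k to m/s for unit consistency with H:
k = 0.0011 cm/s = 0.0011 / 100 m/s = 1.1e-05 m/s
Using q = k * H * Nf / Nd
Nf / Nd = 3 / 10 = 0.3
q = 1.1e-05 * 3.4 * 0.3
q = 1.122e-05 m^3/s per m


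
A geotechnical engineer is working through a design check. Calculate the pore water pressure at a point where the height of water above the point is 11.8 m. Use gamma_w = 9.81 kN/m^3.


Using u = gamma_w * h_w
u = 9.81 * 11.8
u = 115.76 kPa


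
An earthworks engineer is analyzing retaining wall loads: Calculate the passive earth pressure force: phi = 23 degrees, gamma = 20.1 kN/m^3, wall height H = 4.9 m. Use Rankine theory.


Compute passive earth pressure coefficient:
Kp = tan^2(45 + phi/2) = tan^2(56.5) = 2.282623
Compute passive force:
Pp = 0.5 * Kp * gamma * H^2
Pp = 0.5 * 2.282623 * 20.1 * 4.9^2
Pp = 550.8 kN/m


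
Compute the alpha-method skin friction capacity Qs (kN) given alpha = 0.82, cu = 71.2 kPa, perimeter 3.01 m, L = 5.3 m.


Using Qs = alpha * cu * perimeter * L
Qs = 0.82 * 71.2 * 3.01 * 5.3
Qs = 931.4 kN


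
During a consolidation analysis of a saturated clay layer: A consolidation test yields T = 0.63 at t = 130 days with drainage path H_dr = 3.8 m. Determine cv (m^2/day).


Result: 0.06998 m^2/day

Derivation:
Using cv = T * H_dr^2 / t
H_dr^2 = 3.8^2 = 14.44
cv = 0.63 * 14.44 / 130
cv = 0.06998 m^2/day


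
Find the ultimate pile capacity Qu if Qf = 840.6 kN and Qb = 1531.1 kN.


Result: 2371.7 kN

Derivation:
Using Qu = Qf + Qb
Qu = 840.6 + 1531.1
Qu = 2371.7 kN


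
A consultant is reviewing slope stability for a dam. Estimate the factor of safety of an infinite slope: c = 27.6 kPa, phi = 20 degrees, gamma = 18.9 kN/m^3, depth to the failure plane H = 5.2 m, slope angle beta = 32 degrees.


Using Fs = c / (gamma*H*sin(beta)*cos(beta)) + tan(phi)/tan(beta)
Cohesion contribution = 27.6 / (18.9*5.2*sin(32)*cos(32))
Cohesion contribution = 0.624905
Friction contribution = tan(20)/tan(32) = 0.582474
Fs = 0.624905 + 0.582474
Fs = 1.207


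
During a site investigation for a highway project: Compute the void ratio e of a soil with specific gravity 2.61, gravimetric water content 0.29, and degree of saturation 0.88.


Using the relation e = Gs * w / S
e = 2.61 * 0.29 / 0.88
e = 0.8601


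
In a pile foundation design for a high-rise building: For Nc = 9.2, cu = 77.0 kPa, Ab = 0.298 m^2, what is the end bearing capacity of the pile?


Using Qb = Nc * cu * Ab
Qb = 9.2 * 77.0 * 0.298
Qb = 211.1 kN


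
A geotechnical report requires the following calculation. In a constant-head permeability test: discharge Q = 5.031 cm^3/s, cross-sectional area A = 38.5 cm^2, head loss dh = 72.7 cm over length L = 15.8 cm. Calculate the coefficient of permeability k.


Compute hydraulic gradient:
i = dh / L = 72.7 / 15.8 = 4.60127
Then apply Darcy's law:
k = Q / (A * i)
k = 5.031 / (38.5 * 4.60127)
k = 5.031 / 177.149
k = 0.0284 cm/s


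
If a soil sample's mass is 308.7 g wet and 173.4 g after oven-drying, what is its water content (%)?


Using w = (m_wet - m_dry) / m_dry * 100
m_wet - m_dry = 308.7 - 173.4 = 135.3 g
w = 135.3 / 173.4 * 100
w = 78.03 %


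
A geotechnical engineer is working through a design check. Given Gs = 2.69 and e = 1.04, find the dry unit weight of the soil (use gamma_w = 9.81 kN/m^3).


Using gamma_d = Gs * gamma_w / (1 + e)
gamma_d = 2.69 * 9.81 / (1 + 1.04)
gamma_d = 2.69 * 9.81 / 2.04
gamma_d = 12.936 kN/m^3


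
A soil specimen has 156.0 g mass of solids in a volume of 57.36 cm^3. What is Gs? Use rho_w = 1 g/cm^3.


Using Gs = m_s / (V_s * rho_w)
Since rho_w = 1 g/cm^3:
Gs = 156.0 / 57.36
Gs = 2.72


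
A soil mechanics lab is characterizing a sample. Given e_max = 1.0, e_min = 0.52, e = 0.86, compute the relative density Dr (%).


Using Dr = (e_max - e) / (e_max - e_min) * 100
e_max - e = 1.0 - 0.86 = 0.14
e_max - e_min = 1.0 - 0.52 = 0.48
Dr = 0.14 / 0.48 * 100
Dr = 29.17 %


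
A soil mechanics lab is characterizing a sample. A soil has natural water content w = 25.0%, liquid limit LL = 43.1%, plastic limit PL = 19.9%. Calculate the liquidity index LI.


First compute the plasticity index:
PI = LL - PL = 43.1 - 19.9 = 23.2
Then compute the liquidity index:
LI = (w - PL) / PI
LI = (25.0 - 19.9) / 23.2
LI = 0.22


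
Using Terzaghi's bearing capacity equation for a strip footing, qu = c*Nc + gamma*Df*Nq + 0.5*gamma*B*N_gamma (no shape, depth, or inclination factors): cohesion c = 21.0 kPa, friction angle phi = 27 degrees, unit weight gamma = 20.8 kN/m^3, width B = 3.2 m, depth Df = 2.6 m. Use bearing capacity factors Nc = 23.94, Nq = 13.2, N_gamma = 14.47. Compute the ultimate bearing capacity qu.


Result: 1698.16 kPa

Derivation:
Compute qu = c*Nc + gamma*Df*Nq + 0.5*gamma*B*N_gamma
Term 1: 21.0 * 23.94 = 502.74
Term 2: 20.8 * 2.6 * 13.2 = 713.856
Term 3: 0.5 * 20.8 * 3.2 * 14.47 = 481.5616
qu = 502.74 + 713.856 + 481.5616
qu = 1698.16 kPa


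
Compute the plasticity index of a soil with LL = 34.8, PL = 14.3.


Using PI = LL - PL
PI = 34.8 - 14.3
PI = 20.5


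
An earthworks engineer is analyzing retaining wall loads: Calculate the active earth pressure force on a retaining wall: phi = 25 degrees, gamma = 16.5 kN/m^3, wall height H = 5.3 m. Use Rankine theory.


Result: 94.05 kN/m

Derivation:
Compute active earth pressure coefficient:
Ka = tan^2(45 - phi/2) = tan^2(32.5) = 0.405859
Compute active force:
Pa = 0.5 * Ka * gamma * H^2
Pa = 0.5 * 0.405859 * 16.5 * 5.3^2
Pa = 94.05 kN/m


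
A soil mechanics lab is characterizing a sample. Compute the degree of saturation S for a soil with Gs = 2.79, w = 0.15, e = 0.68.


Using S = Gs * w / e
S = 2.79 * 0.15 / 0.68
S = 0.6154


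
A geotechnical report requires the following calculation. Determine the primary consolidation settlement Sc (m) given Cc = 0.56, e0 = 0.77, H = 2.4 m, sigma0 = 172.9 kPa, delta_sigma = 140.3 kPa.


Result: 0.1959 m

Derivation:
Using Sc = Cc * H / (1 + e0) * log10((sigma0 + delta_sigma) / sigma0)
Stress ratio = (172.9 + 140.3) / 172.9 = 1.81145
log10(1.81145) = 0.258027
Cc * H / (1 + e0) = 0.56 * 2.4 / (1 + 0.77) = 0.759322
Sc = 0.759322 * 0.258027
Sc = 0.1959 m


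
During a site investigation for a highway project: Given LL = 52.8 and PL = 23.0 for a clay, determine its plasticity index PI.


Using PI = LL - PL
PI = 52.8 - 23.0
PI = 29.8


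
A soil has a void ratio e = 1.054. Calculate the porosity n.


Using the relation n = e / (1 + e)
n = 1.054 / (1 + 1.054)
n = 1.054 / 2.054
n = 0.5131


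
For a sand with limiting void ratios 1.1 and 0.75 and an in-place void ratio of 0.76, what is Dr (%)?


Using Dr = (e_max - e) / (e_max - e_min) * 100
e_max - e = 1.1 - 0.76 = 0.34
e_max - e_min = 1.1 - 0.75 = 0.35
Dr = 0.34 / 0.35 * 100
Dr = 97.14 %


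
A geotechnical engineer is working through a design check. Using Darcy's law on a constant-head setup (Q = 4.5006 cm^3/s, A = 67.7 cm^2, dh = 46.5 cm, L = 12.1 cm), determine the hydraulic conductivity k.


Compute hydraulic gradient:
i = dh / L = 46.5 / 12.1 = 3.84298
Then apply Darcy's law:
k = Q / (A * i)
k = 4.5006 / (67.7 * 3.84298)
k = 4.5006 / 260.169
k = 0.017299 cm/s


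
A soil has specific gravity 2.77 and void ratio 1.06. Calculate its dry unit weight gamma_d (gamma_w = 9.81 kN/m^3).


Result: 13.191 kN/m^3

Derivation:
Using gamma_d = Gs * gamma_w / (1 + e)
gamma_d = 2.77 * 9.81 / (1 + 1.06)
gamma_d = 2.77 * 9.81 / 2.06
gamma_d = 13.191 kN/m^3


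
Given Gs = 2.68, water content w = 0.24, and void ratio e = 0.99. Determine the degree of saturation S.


Using S = Gs * w / e
S = 2.68 * 0.24 / 0.99
S = 0.6497


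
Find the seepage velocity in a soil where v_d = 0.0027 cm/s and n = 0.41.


Result: 0.00659 cm/s

Derivation:
Using v_s = v_d / n
v_s = 0.0027 / 0.41
v_s = 0.00659 cm/s


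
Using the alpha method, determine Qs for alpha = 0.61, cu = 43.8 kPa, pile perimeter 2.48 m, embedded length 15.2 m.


Using Qs = alpha * cu * perimeter * L
Qs = 0.61 * 43.8 * 2.48 * 15.2
Qs = 1007.16 kN


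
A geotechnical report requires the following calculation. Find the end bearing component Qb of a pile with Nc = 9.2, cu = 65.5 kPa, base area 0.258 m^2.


Using Qb = Nc * cu * Ab
Qb = 9.2 * 65.5 * 0.258
Qb = 155.47 kN


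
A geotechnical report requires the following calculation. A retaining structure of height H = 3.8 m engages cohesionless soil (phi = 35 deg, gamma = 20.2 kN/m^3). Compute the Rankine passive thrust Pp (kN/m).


Compute passive earth pressure coefficient:
Kp = tan^2(45 + phi/2) = tan^2(62.5) = 3.690172
Compute passive force:
Pp = 0.5 * Kp * gamma * H^2
Pp = 0.5 * 3.690172 * 20.2 * 3.8^2
Pp = 538.19 kN/m


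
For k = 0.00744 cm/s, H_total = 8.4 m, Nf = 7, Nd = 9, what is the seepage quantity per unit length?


Convert k to m/s for unit consistency with H:
k = 0.00744 cm/s = 0.00744 / 100 m/s = 7.44e-05 m/s
Using q = k * H * Nf / Nd
Nf / Nd = 7 / 9 = 0.7778
q = 7.44e-05 * 8.4 * 0.7778
q = 0.0004861 m^3/s per m


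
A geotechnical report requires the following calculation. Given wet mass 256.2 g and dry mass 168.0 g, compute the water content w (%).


Using w = (m_wet - m_dry) / m_dry * 100
m_wet - m_dry = 256.2 - 168.0 = 88.2 g
w = 88.2 / 168.0 * 100
w = 52.5 %


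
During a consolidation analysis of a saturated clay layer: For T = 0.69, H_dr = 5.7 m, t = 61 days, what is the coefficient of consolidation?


Using cv = T * H_dr^2 / t
H_dr^2 = 5.7^2 = 32.49
cv = 0.69 * 32.49 / 61
cv = 0.36751 m^2/day


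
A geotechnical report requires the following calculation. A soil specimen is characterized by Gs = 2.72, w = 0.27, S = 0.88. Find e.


Using the relation e = Gs * w / S
e = 2.72 * 0.27 / 0.88
e = 0.8345


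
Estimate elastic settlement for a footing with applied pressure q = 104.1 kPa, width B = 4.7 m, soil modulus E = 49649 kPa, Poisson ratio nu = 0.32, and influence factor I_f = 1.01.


Result: 8.934 mm

Derivation:
Using Se = q * B * (1 - nu^2) * I_f / E
1 - nu^2 = 1 - 0.32^2 = 0.8976
Se = 104.1 * 4.7 * 0.8976 * 1.01 / 49649
Se = 0.008934 m
Convert to mm: Se = 0.008934 * 1000 = 8.934 mm


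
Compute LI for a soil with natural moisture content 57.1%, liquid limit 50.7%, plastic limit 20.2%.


First compute the plasticity index:
PI = LL - PL = 50.7 - 20.2 = 30.5
Then compute the liquidity index:
LI = (w - PL) / PI
LI = (57.1 - 20.2) / 30.5
LI = 1.21


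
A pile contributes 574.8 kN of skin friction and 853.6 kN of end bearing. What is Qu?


Result: 1428.4 kN

Derivation:
Using Qu = Qf + Qb
Qu = 574.8 + 853.6
Qu = 1428.4 kN


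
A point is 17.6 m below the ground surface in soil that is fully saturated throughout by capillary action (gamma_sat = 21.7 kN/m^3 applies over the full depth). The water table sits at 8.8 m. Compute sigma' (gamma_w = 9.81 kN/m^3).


Total stress = gamma_sat * depth
sigma = 21.7 * 17.6 = 381.92 kPa
Pore water pressure u = gamma_w * (depth - d_wt)
u = 9.81 * (17.6 - 8.8) = 86.328 kPa
Effective stress = sigma - u
sigma' = 381.92 - 86.328 = 295.59 kPa


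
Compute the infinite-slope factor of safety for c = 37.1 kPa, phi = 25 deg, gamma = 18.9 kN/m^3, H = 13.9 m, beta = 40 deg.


Using Fs = c / (gamma*H*sin(beta)*cos(beta)) + tan(phi)/tan(beta)
Cohesion contribution = 37.1 / (18.9*13.9*sin(40)*cos(40))
Cohesion contribution = 0.286798
Friction contribution = tan(25)/tan(40) = 0.555724
Fs = 0.286798 + 0.555724
Fs = 0.843


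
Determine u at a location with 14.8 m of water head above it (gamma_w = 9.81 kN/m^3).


Using u = gamma_w * h_w
u = 9.81 * 14.8
u = 145.19 kPa


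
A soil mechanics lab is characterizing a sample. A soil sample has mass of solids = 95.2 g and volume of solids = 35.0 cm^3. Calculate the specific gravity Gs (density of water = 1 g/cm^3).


Using Gs = m_s / (V_s * rho_w)
Since rho_w = 1 g/cm^3:
Gs = 95.2 / 35.0
Gs = 2.72


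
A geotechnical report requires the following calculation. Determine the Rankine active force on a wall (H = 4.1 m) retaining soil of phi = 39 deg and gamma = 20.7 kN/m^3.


Result: 39.58 kN/m

Derivation:
Compute active earth pressure coefficient:
Ka = tan^2(45 - phi/2) = tan^2(25.5) = 0.227506
Compute active force:
Pa = 0.5 * Ka * gamma * H^2
Pa = 0.5 * 0.227506 * 20.7 * 4.1^2
Pa = 39.58 kN/m


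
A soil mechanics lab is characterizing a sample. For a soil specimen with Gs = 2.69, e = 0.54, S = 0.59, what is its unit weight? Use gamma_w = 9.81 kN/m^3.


Using gamma = gamma_w * (Gs + S*e) / (1 + e)
Numerator: Gs + S*e = 2.69 + 0.59*0.54 = 3.0086
Denominator: 1 + e = 1 + 0.54 = 1.54
gamma = 9.81 * 3.0086 / 1.54
gamma = 19.165 kN/m^3


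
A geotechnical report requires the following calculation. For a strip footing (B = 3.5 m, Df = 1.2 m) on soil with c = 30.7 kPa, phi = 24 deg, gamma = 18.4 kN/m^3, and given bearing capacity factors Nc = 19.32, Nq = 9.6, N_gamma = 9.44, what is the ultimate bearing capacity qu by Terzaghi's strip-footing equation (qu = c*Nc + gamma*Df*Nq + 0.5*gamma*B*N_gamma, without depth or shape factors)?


Compute qu = c*Nc + gamma*Df*Nq + 0.5*gamma*B*N_gamma
Term 1: 30.7 * 19.32 = 593.124
Term 2: 18.4 * 1.2 * 9.6 = 211.968
Term 3: 0.5 * 18.4 * 3.5 * 9.44 = 303.968
qu = 593.124 + 211.968 + 303.968
qu = 1109.06 kPa


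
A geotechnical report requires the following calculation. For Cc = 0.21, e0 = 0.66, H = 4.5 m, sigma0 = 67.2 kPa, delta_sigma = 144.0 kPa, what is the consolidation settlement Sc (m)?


Using Sc = Cc * H / (1 + e0) * log10((sigma0 + delta_sigma) / sigma0)
Stress ratio = (67.2 + 144.0) / 67.2 = 3.14286
log10(3.14286) = 0.497325
Cc * H / (1 + e0) = 0.21 * 4.5 / (1 + 0.66) = 0.569277
Sc = 0.569277 * 0.497325
Sc = 0.2831 m


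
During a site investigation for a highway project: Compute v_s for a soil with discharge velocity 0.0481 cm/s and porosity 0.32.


Using v_s = v_d / n
v_s = 0.0481 / 0.32
v_s = 0.15031 cm/s


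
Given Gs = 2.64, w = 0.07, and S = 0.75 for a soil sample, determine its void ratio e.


Result: 0.2464

Derivation:
Using the relation e = Gs * w / S
e = 2.64 * 0.07 / 0.75
e = 0.2464


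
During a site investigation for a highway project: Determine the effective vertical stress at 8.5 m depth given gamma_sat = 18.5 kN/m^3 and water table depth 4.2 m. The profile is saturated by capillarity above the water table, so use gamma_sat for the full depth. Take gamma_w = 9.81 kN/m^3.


Total stress = gamma_sat * depth
sigma = 18.5 * 8.5 = 157.25 kPa
Pore water pressure u = gamma_w * (depth - d_wt)
u = 9.81 * (8.5 - 4.2) = 42.183 kPa
Effective stress = sigma - u
sigma' = 157.25 - 42.183 = 115.07 kPa


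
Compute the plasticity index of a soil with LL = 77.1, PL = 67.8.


Using PI = LL - PL
PI = 77.1 - 67.8
PI = 9.3


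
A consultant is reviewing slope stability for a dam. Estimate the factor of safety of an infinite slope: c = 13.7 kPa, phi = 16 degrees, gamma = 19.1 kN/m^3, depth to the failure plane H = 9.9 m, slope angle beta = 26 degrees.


Using Fs = c / (gamma*H*sin(beta)*cos(beta)) + tan(phi)/tan(beta)
Cohesion contribution = 13.7 / (19.1*9.9*sin(26)*cos(26))
Cohesion contribution = 0.183887
Friction contribution = tan(16)/tan(26) = 0.587915
Fs = 0.183887 + 0.587915
Fs = 0.772


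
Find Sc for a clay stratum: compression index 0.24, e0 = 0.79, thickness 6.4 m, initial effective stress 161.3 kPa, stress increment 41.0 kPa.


Using Sc = Cc * H / (1 + e0) * log10((sigma0 + delta_sigma) / sigma0)
Stress ratio = (161.3 + 41.0) / 161.3 = 1.25418
log10(1.25418) = 0.0983615
Cc * H / (1 + e0) = 0.24 * 6.4 / (1 + 0.79) = 0.858101
Sc = 0.858101 * 0.0983615
Sc = 0.0844 m


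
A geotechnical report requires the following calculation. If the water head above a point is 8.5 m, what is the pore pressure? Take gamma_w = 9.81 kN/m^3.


Result: 83.39 kPa

Derivation:
Using u = gamma_w * h_w
u = 9.81 * 8.5
u = 83.39 kPa


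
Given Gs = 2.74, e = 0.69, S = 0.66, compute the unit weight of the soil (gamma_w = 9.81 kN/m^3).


Result: 18.548 kN/m^3

Derivation:
Using gamma = gamma_w * (Gs + S*e) / (1 + e)
Numerator: Gs + S*e = 2.74 + 0.66*0.69 = 3.1954
Denominator: 1 + e = 1 + 0.69 = 1.69
gamma = 9.81 * 3.1954 / 1.69
gamma = 18.548 kN/m^3


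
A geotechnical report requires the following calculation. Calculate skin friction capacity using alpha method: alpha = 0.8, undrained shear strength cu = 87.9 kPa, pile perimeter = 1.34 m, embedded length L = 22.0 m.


Using Qs = alpha * cu * perimeter * L
Qs = 0.8 * 87.9 * 1.34 * 22.0
Qs = 2073.03 kN


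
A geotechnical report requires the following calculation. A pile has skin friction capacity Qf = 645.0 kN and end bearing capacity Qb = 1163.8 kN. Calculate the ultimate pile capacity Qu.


Result: 1808.8 kN

Derivation:
Using Qu = Qf + Qb
Qu = 645.0 + 1163.8
Qu = 1808.8 kN


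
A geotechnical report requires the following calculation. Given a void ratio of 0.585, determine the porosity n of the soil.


Using the relation n = e / (1 + e)
n = 0.585 / (1 + 0.585)
n = 0.585 / 1.585
n = 0.3691


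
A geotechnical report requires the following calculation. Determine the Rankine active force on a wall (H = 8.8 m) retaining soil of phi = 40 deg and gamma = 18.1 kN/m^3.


Compute active earth pressure coefficient:
Ka = tan^2(45 - phi/2) = tan^2(25.0) = 0.217443
Compute active force:
Pa = 0.5 * Ka * gamma * H^2
Pa = 0.5 * 0.217443 * 18.1 * 8.8^2
Pa = 152.39 kN/m


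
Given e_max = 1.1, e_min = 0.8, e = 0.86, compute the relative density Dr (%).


Using Dr = (e_max - e) / (e_max - e_min) * 100
e_max - e = 1.1 - 0.86 = 0.24
e_max - e_min = 1.1 - 0.8 = 0.3
Dr = 0.24 / 0.3 * 100
Dr = 80.0 %


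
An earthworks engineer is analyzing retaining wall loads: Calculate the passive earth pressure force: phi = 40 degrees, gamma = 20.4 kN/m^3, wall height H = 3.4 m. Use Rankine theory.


Compute passive earth pressure coefficient:
Kp = tan^2(45 + phi/2) = tan^2(65.0) = 4.59891
Compute passive force:
Pp = 0.5 * Kp * gamma * H^2
Pp = 0.5 * 4.59891 * 20.4 * 3.4^2
Pp = 542.27 kN/m


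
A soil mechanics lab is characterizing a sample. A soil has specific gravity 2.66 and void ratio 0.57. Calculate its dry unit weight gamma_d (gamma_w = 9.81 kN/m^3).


Result: 16.621 kN/m^3

Derivation:
Using gamma_d = Gs * gamma_w / (1 + e)
gamma_d = 2.66 * 9.81 / (1 + 0.57)
gamma_d = 2.66 * 9.81 / 1.57
gamma_d = 16.621 kN/m^3


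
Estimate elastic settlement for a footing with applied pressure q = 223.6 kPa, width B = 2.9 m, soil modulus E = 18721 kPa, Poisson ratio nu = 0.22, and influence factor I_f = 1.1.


Using Se = q * B * (1 - nu^2) * I_f / E
1 - nu^2 = 1 - 0.22^2 = 0.9516
Se = 223.6 * 2.9 * 0.9516 * 1.1 / 18721
Se = 0.036257 m
Convert to mm: Se = 0.036257 * 1000 = 36.257 mm


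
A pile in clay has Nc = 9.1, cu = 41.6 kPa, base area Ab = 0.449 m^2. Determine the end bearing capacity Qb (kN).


Using Qb = Nc * cu * Ab
Qb = 9.1 * 41.6 * 0.449
Qb = 169.97 kN


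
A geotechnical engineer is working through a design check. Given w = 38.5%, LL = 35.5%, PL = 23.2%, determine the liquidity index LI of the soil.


First compute the plasticity index:
PI = LL - PL = 35.5 - 23.2 = 12.3
Then compute the liquidity index:
LI = (w - PL) / PI
LI = (38.5 - 23.2) / 12.3
LI = 1.244


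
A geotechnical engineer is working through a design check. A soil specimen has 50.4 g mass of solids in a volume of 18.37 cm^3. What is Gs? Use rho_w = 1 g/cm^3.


Using Gs = m_s / (V_s * rho_w)
Since rho_w = 1 g/cm^3:
Gs = 50.4 / 18.37
Gs = 2.744


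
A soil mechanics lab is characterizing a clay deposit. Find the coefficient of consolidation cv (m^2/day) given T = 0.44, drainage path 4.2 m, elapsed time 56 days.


Using cv = T * H_dr^2 / t
H_dr^2 = 4.2^2 = 17.64
cv = 0.44 * 17.64 / 56
cv = 0.1386 m^2/day


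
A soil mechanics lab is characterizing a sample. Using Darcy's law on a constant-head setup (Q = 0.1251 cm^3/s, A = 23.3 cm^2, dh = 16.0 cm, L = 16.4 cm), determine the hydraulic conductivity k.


Compute hydraulic gradient:
i = dh / L = 16.0 / 16.4 = 0.97561
Then apply Darcy's law:
k = Q / (A * i)
k = 0.1251 / (23.3 * 0.97561)
k = 0.1251 / 22.7317
k = 0.005503 cm/s


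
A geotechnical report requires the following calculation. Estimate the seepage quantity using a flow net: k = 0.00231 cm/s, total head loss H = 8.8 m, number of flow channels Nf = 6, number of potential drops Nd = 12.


Result: 0.0001016 m^3/s per m

Derivation:
Convert k to m/s for unit consistency with H:
k = 0.00231 cm/s = 0.00231 / 100 m/s = 2.31e-05 m/s
Using q = k * H * Nf / Nd
Nf / Nd = 6 / 12 = 0.5
q = 2.31e-05 * 8.8 * 0.5
q = 0.0001016 m^3/s per m


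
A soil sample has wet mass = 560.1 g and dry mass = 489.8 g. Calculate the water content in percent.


Using w = (m_wet - m_dry) / m_dry * 100
m_wet - m_dry = 560.1 - 489.8 = 70.3 g
w = 70.3 / 489.8 * 100
w = 14.35 %


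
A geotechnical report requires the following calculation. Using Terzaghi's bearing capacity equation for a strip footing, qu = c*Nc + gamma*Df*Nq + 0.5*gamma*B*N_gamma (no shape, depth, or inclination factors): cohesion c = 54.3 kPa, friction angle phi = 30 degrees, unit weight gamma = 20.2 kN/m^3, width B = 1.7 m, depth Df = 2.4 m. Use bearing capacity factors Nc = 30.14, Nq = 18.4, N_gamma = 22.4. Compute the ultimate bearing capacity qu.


Compute qu = c*Nc + gamma*Df*Nq + 0.5*gamma*B*N_gamma
Term 1: 54.3 * 30.14 = 1636.602
Term 2: 20.2 * 2.4 * 18.4 = 892.032
Term 3: 0.5 * 20.2 * 1.7 * 22.4 = 384.608
qu = 1636.602 + 892.032 + 384.608
qu = 2913.24 kPa


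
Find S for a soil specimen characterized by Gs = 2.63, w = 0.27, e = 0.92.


Using S = Gs * w / e
S = 2.63 * 0.27 / 0.92
S = 0.7718


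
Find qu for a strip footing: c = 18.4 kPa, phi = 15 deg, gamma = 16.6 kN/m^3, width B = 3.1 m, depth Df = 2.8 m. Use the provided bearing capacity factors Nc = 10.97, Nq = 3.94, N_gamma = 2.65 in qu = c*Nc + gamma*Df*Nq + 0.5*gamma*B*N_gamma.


Compute qu = c*Nc + gamma*Df*Nq + 0.5*gamma*B*N_gamma
Term 1: 18.4 * 10.97 = 201.848
Term 2: 16.6 * 2.8 * 3.94 = 183.1312
Term 3: 0.5 * 16.6 * 3.1 * 2.65 = 68.1845
qu = 201.848 + 183.1312 + 68.1845
qu = 453.16 kPa


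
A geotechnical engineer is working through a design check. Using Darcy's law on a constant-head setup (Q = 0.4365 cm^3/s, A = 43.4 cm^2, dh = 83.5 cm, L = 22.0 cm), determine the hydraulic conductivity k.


Compute hydraulic gradient:
i = dh / L = 83.5 / 22.0 = 3.79545
Then apply Darcy's law:
k = Q / (A * i)
k = 0.4365 / (43.4 * 3.79545)
k = 0.4365 / 164.723
k = 0.00265 cm/s


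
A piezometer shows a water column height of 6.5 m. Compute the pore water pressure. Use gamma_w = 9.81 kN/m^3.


Using u = gamma_w * h_w
u = 9.81 * 6.5
u = 63.77 kPa


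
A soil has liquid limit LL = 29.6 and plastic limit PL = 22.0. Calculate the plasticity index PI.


Result: 7.6

Derivation:
Using PI = LL - PL
PI = 29.6 - 22.0
PI = 7.6


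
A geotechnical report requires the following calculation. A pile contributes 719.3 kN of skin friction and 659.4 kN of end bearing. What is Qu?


Using Qu = Qf + Qb
Qu = 719.3 + 659.4
Qu = 1378.7 kN


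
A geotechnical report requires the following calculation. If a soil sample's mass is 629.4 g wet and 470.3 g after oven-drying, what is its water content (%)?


Using w = (m_wet - m_dry) / m_dry * 100
m_wet - m_dry = 629.4 - 470.3 = 159.1 g
w = 159.1 / 470.3 * 100
w = 33.83 %


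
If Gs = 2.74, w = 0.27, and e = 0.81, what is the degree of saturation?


Using S = Gs * w / e
S = 2.74 * 0.27 / 0.81
S = 0.9133


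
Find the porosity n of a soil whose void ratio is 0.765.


Result: 0.4334

Derivation:
Using the relation n = e / (1 + e)
n = 0.765 / (1 + 0.765)
n = 0.765 / 1.765
n = 0.4334


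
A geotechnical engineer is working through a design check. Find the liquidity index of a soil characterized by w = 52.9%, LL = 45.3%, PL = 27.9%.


First compute the plasticity index:
PI = LL - PL = 45.3 - 27.9 = 17.4
Then compute the liquidity index:
LI = (w - PL) / PI
LI = (52.9 - 27.9) / 17.4
LI = 1.437


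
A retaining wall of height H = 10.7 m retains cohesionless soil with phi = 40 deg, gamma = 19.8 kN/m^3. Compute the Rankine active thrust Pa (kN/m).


Result: 246.46 kN/m

Derivation:
Compute active earth pressure coefficient:
Ka = tan^2(45 - phi/2) = tan^2(25.0) = 0.217443
Compute active force:
Pa = 0.5 * Ka * gamma * H^2
Pa = 0.5 * 0.217443 * 19.8 * 10.7^2
Pa = 246.46 kN/m


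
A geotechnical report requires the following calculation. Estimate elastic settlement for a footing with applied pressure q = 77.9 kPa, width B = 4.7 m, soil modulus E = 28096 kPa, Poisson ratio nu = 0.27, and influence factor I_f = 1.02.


Using Se = q * B * (1 - nu^2) * I_f / E
1 - nu^2 = 1 - 0.27^2 = 0.9271
Se = 77.9 * 4.7 * 0.9271 * 1.02 / 28096
Se = 0.012323 m
Convert to mm: Se = 0.012323 * 1000 = 12.323 mm


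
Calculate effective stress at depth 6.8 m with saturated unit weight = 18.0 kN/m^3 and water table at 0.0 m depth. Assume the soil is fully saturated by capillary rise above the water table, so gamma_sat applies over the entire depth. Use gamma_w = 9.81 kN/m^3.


Total stress = gamma_sat * depth
sigma = 18.0 * 6.8 = 122.4 kPa
Pore water pressure u = gamma_w * (depth - d_wt)
u = 9.81 * (6.8 - 0.0) = 66.708 kPa
Effective stress = sigma - u
sigma' = 122.4 - 66.708 = 55.69 kPa


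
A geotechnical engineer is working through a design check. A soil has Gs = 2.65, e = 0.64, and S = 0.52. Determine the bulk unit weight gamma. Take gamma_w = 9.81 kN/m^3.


Using gamma = gamma_w * (Gs + S*e) / (1 + e)
Numerator: Gs + S*e = 2.65 + 0.52*0.64 = 2.9828
Denominator: 1 + e = 1 + 0.64 = 1.64
gamma = 9.81 * 2.9828 / 1.64
gamma = 17.842 kN/m^3


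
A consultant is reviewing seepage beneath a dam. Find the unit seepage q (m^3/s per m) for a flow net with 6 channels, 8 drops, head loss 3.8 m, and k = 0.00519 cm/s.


Convert k to m/s for unit consistency with H:
k = 0.00519 cm/s = 0.00519 / 100 m/s = 5.19e-05 m/s
Using q = k * H * Nf / Nd
Nf / Nd = 6 / 8 = 0.75
q = 5.19e-05 * 3.8 * 0.75
q = 0.0001479 m^3/s per m


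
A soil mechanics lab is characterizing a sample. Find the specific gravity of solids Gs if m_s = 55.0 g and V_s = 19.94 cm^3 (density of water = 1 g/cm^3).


Using Gs = m_s / (V_s * rho_w)
Since rho_w = 1 g/cm^3:
Gs = 55.0 / 19.94
Gs = 2.758


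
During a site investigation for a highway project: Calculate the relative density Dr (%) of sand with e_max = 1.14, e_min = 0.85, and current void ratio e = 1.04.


Using Dr = (e_max - e) / (e_max - e_min) * 100
e_max - e = 1.14 - 1.04 = 0.1
e_max - e_min = 1.14 - 0.85 = 0.29
Dr = 0.1 / 0.29 * 100
Dr = 34.48 %


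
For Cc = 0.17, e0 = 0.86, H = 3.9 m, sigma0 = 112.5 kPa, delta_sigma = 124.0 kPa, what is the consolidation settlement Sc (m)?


Using Sc = Cc * H / (1 + e0) * log10((sigma0 + delta_sigma) / sigma0)
Stress ratio = (112.5 + 124.0) / 112.5 = 2.10222
log10(2.10222) = 0.322679
Cc * H / (1 + e0) = 0.17 * 3.9 / (1 + 0.86) = 0.356452
Sc = 0.356452 * 0.322679
Sc = 0.115 m


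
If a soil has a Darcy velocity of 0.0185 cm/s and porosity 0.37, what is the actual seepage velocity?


Using v_s = v_d / n
v_s = 0.0185 / 0.37
v_s = 0.05 cm/s


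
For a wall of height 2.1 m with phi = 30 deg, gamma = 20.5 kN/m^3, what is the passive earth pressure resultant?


Compute passive earth pressure coefficient:
Kp = tan^2(45 + phi/2) = tan^2(60.0) = 3
Compute passive force:
Pp = 0.5 * Kp * gamma * H^2
Pp = 0.5 * 3 * 20.5 * 2.1^2
Pp = 135.61 kN/m


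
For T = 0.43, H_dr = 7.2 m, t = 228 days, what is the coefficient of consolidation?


Using cv = T * H_dr^2 / t
H_dr^2 = 7.2^2 = 51.84
cv = 0.43 * 51.84 / 228
cv = 0.09777 m^2/day


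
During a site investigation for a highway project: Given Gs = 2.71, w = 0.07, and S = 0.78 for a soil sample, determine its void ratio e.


Result: 0.2432

Derivation:
Using the relation e = Gs * w / S
e = 2.71 * 0.07 / 0.78
e = 0.2432


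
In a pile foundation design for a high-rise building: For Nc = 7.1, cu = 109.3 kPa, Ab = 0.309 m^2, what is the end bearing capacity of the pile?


Using Qb = Nc * cu * Ab
Qb = 7.1 * 109.3 * 0.309
Qb = 239.79 kN


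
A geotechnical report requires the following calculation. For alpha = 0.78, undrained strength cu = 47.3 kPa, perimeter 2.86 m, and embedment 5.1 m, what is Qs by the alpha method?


Result: 538.14 kN

Derivation:
Using Qs = alpha * cu * perimeter * L
Qs = 0.78 * 47.3 * 2.86 * 5.1
Qs = 538.14 kN


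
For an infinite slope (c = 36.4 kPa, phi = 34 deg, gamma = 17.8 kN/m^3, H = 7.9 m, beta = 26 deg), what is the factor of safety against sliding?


Using Fs = c / (gamma*H*sin(beta)*cos(beta)) + tan(phi)/tan(beta)
Cohesion contribution = 36.4 / (17.8*7.9*sin(26)*cos(26))
Cohesion contribution = 0.65698
Friction contribution = tan(34)/tan(26) = 1.38295
Fs = 0.65698 + 1.38295
Fs = 2.04


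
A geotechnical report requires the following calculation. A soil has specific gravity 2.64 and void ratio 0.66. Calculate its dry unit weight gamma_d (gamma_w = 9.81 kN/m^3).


Result: 15.601 kN/m^3

Derivation:
Using gamma_d = Gs * gamma_w / (1 + e)
gamma_d = 2.64 * 9.81 / (1 + 0.66)
gamma_d = 2.64 * 9.81 / 1.66
gamma_d = 15.601 kN/m^3


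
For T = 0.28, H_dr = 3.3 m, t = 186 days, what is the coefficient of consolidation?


Result: 0.01639 m^2/day

Derivation:
Using cv = T * H_dr^2 / t
H_dr^2 = 3.3^2 = 10.89
cv = 0.28 * 10.89 / 186
cv = 0.01639 m^2/day


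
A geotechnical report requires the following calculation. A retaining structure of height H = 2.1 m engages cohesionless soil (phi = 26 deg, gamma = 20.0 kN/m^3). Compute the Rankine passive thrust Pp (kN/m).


Compute passive earth pressure coefficient:
Kp = tan^2(45 + phi/2) = tan^2(58.0) = 2.561071
Compute passive force:
Pp = 0.5 * Kp * gamma * H^2
Pp = 0.5 * 2.561071 * 20.0 * 2.1^2
Pp = 112.94 kN/m


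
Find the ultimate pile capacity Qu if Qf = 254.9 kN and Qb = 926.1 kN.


Result: 1181.0 kN

Derivation:
Using Qu = Qf + Qb
Qu = 254.9 + 926.1
Qu = 1181.0 kN


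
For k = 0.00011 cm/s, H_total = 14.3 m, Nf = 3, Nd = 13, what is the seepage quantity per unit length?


Convert k to m/s for unit consistency with H:
k = 0.00011 cm/s = 0.00011 / 100 m/s = 1.1e-06 m/s
Using q = k * H * Nf / Nd
Nf / Nd = 3 / 13 = 0.2308
q = 1.1e-06 * 14.3 * 0.2308
q = 3.63e-06 m^3/s per m


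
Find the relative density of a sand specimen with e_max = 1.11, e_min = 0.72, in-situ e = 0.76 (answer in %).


Result: 89.74 %

Derivation:
Using Dr = (e_max - e) / (e_max - e_min) * 100
e_max - e = 1.11 - 0.76 = 0.35
e_max - e_min = 1.11 - 0.72 = 0.39
Dr = 0.35 / 0.39 * 100
Dr = 89.74 %


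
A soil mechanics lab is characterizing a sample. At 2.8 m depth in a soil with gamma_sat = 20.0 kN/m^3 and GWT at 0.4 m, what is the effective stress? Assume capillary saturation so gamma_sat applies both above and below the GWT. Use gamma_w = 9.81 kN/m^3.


Result: 32.46 kPa

Derivation:
Total stress = gamma_sat * depth
sigma = 20.0 * 2.8 = 56.0 kPa
Pore water pressure u = gamma_w * (depth - d_wt)
u = 9.81 * (2.8 - 0.4) = 23.544 kPa
Effective stress = sigma - u
sigma' = 56.0 - 23.544 = 32.46 kPa


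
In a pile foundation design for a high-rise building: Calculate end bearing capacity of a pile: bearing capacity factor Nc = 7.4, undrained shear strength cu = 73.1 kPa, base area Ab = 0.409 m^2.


Using Qb = Nc * cu * Ab
Qb = 7.4 * 73.1 * 0.409
Qb = 221.24 kN


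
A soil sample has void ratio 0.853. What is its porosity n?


Using the relation n = e / (1 + e)
n = 0.853 / (1 + 0.853)
n = 0.853 / 1.853
n = 0.4603


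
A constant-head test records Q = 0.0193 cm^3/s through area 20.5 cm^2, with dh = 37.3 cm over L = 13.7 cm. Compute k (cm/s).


Compute hydraulic gradient:
i = dh / L = 37.3 / 13.7 = 2.72263
Then apply Darcy's law:
k = Q / (A * i)
k = 0.0193 / (20.5 * 2.72263)
k = 0.0193 / 55.8139
k = 0.000346 cm/s


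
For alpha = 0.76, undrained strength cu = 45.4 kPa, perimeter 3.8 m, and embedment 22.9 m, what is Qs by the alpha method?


Using Qs = alpha * cu * perimeter * L
Qs = 0.76 * 45.4 * 3.8 * 22.9
Qs = 3002.54 kN


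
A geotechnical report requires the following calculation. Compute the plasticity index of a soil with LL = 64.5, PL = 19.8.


Using PI = LL - PL
PI = 64.5 - 19.8
PI = 44.7


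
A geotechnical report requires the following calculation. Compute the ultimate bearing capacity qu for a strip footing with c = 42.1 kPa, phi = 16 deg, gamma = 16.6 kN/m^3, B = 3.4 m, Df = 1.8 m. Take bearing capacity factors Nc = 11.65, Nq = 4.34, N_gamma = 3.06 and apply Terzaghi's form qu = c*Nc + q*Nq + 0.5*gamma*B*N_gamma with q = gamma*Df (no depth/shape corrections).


Result: 706.5 kPa

Derivation:
Compute qu = c*Nc + gamma*Df*Nq + 0.5*gamma*B*N_gamma
Term 1: 42.1 * 11.65 = 490.465
Term 2: 16.6 * 1.8 * 4.34 = 129.6792
Term 3: 0.5 * 16.6 * 3.4 * 3.06 = 86.3532
qu = 490.465 + 129.6792 + 86.3532
qu = 706.5 kPa


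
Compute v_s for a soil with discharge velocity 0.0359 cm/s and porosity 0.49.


Using v_s = v_d / n
v_s = 0.0359 / 0.49
v_s = 0.07327 cm/s


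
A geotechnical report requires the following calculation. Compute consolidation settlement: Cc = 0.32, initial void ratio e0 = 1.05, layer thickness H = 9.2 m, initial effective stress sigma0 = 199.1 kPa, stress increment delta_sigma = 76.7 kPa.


Result: 0.2032 m

Derivation:
Using Sc = Cc * H / (1 + e0) * log10((sigma0 + delta_sigma) / sigma0)
Stress ratio = (199.1 + 76.7) / 199.1 = 1.38523
log10(1.38523) = 0.141523
Cc * H / (1 + e0) = 0.32 * 9.2 / (1 + 1.05) = 1.4361
Sc = 1.4361 * 0.141523
Sc = 0.2032 m


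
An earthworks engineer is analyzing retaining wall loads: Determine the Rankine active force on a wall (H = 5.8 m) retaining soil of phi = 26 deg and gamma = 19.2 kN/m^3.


Compute active earth pressure coefficient:
Ka = tan^2(45 - phi/2) = tan^2(32.0) = 0.390462
Compute active force:
Pa = 0.5 * Ka * gamma * H^2
Pa = 0.5 * 0.390462 * 19.2 * 5.8^2
Pa = 126.1 kN/m


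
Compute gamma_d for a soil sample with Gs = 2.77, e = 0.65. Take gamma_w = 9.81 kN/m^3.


Using gamma_d = Gs * gamma_w / (1 + e)
gamma_d = 2.77 * 9.81 / (1 + 0.65)
gamma_d = 2.77 * 9.81 / 1.65
gamma_d = 16.469 kN/m^3


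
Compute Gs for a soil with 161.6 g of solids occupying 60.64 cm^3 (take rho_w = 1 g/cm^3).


Using Gs = m_s / (V_s * rho_w)
Since rho_w = 1 g/cm^3:
Gs = 161.6 / 60.64
Gs = 2.665


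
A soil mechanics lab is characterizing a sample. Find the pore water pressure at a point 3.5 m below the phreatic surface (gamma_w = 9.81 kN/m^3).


Using u = gamma_w * h_w
u = 9.81 * 3.5
u = 34.34 kPa


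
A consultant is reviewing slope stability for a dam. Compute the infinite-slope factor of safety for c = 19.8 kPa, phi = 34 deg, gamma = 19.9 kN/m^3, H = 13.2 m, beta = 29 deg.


Using Fs = c / (gamma*H*sin(beta)*cos(beta)) + tan(phi)/tan(beta)
Cohesion contribution = 19.8 / (19.9*13.2*sin(29)*cos(29))
Cohesion contribution = 0.177766
Friction contribution = tan(34)/tan(29) = 1.21685
Fs = 0.177766 + 1.21685
Fs = 1.395


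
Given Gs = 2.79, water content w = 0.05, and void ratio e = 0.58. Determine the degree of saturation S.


Result: 0.2405

Derivation:
Using S = Gs * w / e
S = 2.79 * 0.05 / 0.58
S = 0.2405


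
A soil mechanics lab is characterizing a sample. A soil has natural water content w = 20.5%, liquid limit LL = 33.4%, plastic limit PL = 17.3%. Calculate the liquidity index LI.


Result: 0.199

Derivation:
First compute the plasticity index:
PI = LL - PL = 33.4 - 17.3 = 16.1
Then compute the liquidity index:
LI = (w - PL) / PI
LI = (20.5 - 17.3) / 16.1
LI = 0.199


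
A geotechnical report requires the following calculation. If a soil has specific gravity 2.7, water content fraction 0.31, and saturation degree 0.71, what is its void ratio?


Using the relation e = Gs * w / S
e = 2.7 * 0.31 / 0.71
e = 1.1789


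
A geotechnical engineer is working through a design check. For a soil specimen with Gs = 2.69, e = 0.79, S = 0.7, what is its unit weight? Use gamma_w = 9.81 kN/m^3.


Using gamma = gamma_w * (Gs + S*e) / (1 + e)
Numerator: Gs + S*e = 2.69 + 0.7*0.79 = 3.243
Denominator: 1 + e = 1 + 0.79 = 1.79
gamma = 9.81 * 3.243 / 1.79
gamma = 17.773 kN/m^3


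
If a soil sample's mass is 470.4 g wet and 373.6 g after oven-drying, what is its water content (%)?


Using w = (m_wet - m_dry) / m_dry * 100
m_wet - m_dry = 470.4 - 373.6 = 96.8 g
w = 96.8 / 373.6 * 100
w = 25.91 %


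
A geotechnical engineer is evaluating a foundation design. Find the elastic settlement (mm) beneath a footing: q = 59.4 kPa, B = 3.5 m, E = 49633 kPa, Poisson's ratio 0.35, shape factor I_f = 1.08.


Result: 3.97 mm

Derivation:
Using Se = q * B * (1 - nu^2) * I_f / E
1 - nu^2 = 1 - 0.35^2 = 0.8775
Se = 59.4 * 3.5 * 0.8775 * 1.08 / 49633
Se = 0.003970 m
Convert to mm: Se = 0.003970 * 1000 = 3.97 mm


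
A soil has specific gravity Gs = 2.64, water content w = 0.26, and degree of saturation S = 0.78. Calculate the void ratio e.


Result: 0.88

Derivation:
Using the relation e = Gs * w / S
e = 2.64 * 0.26 / 0.78
e = 0.88


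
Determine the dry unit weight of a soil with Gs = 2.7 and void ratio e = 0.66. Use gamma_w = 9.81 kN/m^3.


Using gamma_d = Gs * gamma_w / (1 + e)
gamma_d = 2.7 * 9.81 / (1 + 0.66)
gamma_d = 2.7 * 9.81 / 1.66
gamma_d = 15.956 kN/m^3


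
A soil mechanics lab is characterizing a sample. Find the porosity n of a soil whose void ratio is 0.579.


Result: 0.3667

Derivation:
Using the relation n = e / (1 + e)
n = 0.579 / (1 + 0.579)
n = 0.579 / 1.579
n = 0.3667
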